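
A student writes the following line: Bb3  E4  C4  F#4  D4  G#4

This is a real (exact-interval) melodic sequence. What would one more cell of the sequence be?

Taking 2-note groups, the heads are Bb3, C4, D4: the pattern moves up a 2nd.
From E4 the exact shape gives E4 A#4.

E4 A#4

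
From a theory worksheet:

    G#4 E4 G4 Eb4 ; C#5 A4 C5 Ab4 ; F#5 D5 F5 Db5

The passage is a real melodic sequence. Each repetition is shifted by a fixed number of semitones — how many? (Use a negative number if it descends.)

5

Unit = 4 notes; the statements start on G#4, C#5, F#5, moving up a 4th each time.
G#4 to C#5 spans +5 semitones.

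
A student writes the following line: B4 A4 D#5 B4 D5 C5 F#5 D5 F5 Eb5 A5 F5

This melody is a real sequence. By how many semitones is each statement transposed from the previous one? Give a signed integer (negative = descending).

3

Taking 4-note groups, the heads are B4, D5, F5: the pattern moves up a 3rd.
B4→D5 is 74 − 71 = 3 semitones.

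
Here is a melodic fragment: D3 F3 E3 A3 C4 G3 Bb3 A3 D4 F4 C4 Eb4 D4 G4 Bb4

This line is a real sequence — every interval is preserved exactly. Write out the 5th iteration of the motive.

Bb4 Db5 C5 F5 Ab5

With a 5-note motive the entries are D3, G3, C4, each up a 4th from the previous.
Extending up a 4th: F4 → Bb4.
From Bb4 the exact shape gives Bb4 Db5 C5 F5 Ab5.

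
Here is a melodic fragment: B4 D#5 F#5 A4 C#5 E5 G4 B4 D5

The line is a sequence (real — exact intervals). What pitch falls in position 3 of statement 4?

C5

Grouping in 3s, the 3rd note of each cell is F#5, E5, D5.
Each moves down a 2nd; the next is C5.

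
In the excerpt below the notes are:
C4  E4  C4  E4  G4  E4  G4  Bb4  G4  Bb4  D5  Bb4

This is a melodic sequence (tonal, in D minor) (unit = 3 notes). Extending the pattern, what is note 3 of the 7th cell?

The unit is 3 notes. Position-3 pitches of the 4 shown cells: C4, E4, G4, Bb4.
Extending up a 3rd: D5 → F5 → A5.

A5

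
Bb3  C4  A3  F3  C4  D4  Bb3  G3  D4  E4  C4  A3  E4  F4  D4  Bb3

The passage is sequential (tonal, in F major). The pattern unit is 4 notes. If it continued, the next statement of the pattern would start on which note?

The 4-note cells begin on Bb3, C4, D4, E4 — each up a 2nd from the last.
The next head, up a 2nd from E4, is F4.

F4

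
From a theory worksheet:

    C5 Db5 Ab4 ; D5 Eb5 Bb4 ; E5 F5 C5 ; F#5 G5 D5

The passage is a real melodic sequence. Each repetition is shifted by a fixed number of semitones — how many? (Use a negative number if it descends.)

2

The 3-note cells begin on C5, D5, E5, F#5 — each up a 2nd from the last.
C5→D5 is 74 − 72 = 2 semitones.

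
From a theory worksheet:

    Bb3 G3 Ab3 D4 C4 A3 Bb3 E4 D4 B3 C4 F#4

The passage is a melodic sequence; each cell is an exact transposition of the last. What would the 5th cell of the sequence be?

Taking 4-note groups, the heads are Bb3, C4, D4: the pattern moves up a 2nd.
Carrying on: E4 → F#4.
From F#4 the exact shape gives F#4 D#4 E4 A#4.

F#4 D#4 E4 A#4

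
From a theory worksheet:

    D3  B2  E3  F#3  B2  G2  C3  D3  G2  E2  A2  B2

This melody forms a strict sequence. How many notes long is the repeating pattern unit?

Try groups of 4 (3 cells in 12 notes):
D3 B2 E3 F#3 | B2 G2 C3 D3 | G2 E2 A2 B2
Every group is a transposition down a 3rd of the one before; no shorter unit works.

4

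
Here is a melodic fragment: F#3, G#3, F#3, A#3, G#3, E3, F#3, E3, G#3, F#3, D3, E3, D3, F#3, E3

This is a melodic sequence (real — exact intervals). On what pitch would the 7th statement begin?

Unit = 5 notes; the statements start on F#3, E3, D3, moving down a 2nd each time.
Extending the heads down a 2nd: C3 → Bb2 → Ab2 → Gb2.

Gb2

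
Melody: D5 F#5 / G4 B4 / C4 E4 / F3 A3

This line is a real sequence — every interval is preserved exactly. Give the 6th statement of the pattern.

Unit = 2 notes; the statements start on D5, G4, C4, F3, moving down a 5th each time.
Continuing the starts: Bb2 → Eb2.
From Eb2 the exact shape gives Eb2 G2.

Eb2 G2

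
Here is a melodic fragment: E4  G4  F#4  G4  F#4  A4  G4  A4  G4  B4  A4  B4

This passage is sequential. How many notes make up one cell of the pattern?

Try groups of 4 (3 cells in 12 notes):
E4 G4 F#4 G4 | F#4 A4 G4 A4 | G4 B4 A4 B4
Each cell is the previous one up a 2nd — so the unit is 4 notes.

4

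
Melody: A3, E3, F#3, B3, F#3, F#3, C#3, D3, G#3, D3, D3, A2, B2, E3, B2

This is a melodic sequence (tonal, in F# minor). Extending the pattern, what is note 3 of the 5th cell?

With 5-note cells, note 3 of each statement runs F#3, D3, B2.
Carrying that down a 3rd forward: G#2 → E2.

E2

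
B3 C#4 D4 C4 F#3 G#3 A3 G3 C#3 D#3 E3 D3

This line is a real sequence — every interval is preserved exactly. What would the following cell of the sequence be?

G#2 A#2 B2 A2

The 4-note cells begin on B3, F#3, C#3 — each down a 4th from the last.
Statement 4 starts on G#2 and keeps the same exact contour: G#2 A#2 B2 A2.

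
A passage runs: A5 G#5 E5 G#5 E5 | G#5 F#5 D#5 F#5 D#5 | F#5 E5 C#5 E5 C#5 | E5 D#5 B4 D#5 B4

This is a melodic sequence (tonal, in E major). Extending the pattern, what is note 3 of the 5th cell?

Grouping in 5s, the 3rd note of each cell is E5, D#5, C#5, B4.
From B4, down a 2nd gives A4.

A4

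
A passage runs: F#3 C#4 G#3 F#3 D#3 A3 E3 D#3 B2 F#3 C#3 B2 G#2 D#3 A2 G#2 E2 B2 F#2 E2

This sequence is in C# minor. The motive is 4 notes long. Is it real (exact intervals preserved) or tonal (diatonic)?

Every note is diatonic to C# minor.
Cell 1 has +7 semitones from note 1 to 2, but cell 2 has +6 — the interval quality changes while the contour stays the same, which is the hallmark of a tonal sequence.

tonal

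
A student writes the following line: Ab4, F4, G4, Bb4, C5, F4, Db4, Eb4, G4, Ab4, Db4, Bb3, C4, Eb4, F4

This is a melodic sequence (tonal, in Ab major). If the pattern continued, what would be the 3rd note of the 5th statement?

Grouping in 5s, the 3rd note of each cell is G4, Eb4, C4.
Extending down a 3rd: Ab3 → F3.

F3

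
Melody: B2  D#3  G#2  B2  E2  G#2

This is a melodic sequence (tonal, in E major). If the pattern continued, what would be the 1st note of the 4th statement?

With 2-note cells, note 1 of each statement runs B2, G#2, E2.
Each moves down a 3rd; the next is C#2.

C#2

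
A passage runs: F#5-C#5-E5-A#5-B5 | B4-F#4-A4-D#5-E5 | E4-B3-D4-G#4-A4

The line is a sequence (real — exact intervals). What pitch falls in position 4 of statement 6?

B2

The unit is 5 notes. Position-4 pitches of the 3 shown cells: A#5, D#5, G#4.
Carrying that down a 5th forward: C#4 → F#3 → B2.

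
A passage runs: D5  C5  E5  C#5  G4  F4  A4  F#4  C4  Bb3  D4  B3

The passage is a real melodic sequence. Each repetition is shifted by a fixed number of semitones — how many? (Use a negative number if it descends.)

-7

The 4-note cells begin on D5, G4, C4 — each down a 5th from the last.
Counting half-steps from D5 to G4: -7.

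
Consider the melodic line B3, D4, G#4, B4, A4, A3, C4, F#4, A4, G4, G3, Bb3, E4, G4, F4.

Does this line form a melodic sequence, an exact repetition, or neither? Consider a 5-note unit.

sequence

Each 5-note cell is the previous one transposed down a 2nd.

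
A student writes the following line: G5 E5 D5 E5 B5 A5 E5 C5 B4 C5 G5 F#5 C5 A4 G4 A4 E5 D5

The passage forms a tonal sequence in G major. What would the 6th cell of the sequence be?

D4 B3 A3 B3 F#4 E4

Taking 6-note groups, the heads are G5, E5, C5: the pattern moves down a 3rd.
Carrying on: A4 → F#4 → D4.
So cell 6 is D4 B3 A3 B3 F#4 E4.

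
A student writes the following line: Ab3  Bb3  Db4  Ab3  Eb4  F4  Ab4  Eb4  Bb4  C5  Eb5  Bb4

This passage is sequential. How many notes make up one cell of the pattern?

12 notes total. Splitting into 3 groups of 4:
Ab3 Bb3 Db4 Ab3 | Eb4 F4 Ab4 Eb4 | Bb4 C5 Eb5 Bb4
That's a consistent up a 5th shift per cell, and no other grouping gives one.

4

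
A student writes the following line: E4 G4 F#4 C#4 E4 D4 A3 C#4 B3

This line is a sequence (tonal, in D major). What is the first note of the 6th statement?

B2

With a 3-note motive the entries are E4, C#4, A3, each down a 3rd from the previous.
Extending the heads down a 3rd: F#3 → D3 → B2.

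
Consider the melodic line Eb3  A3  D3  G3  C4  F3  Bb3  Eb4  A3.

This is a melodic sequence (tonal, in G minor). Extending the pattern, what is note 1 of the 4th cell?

D4

The unit is 3 notes. Position-1 pitches of the 3 shown cells: Eb3, G3, Bb3.
From Bb3, up a 3rd gives D4.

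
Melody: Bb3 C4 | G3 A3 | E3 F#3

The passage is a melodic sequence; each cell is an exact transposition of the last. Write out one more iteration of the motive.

C#3 D#3

Unit = 2 notes; the statements start on Bb3, G3, E3, moving down a 3rd each time.
So cell 4 is C#3 D#3.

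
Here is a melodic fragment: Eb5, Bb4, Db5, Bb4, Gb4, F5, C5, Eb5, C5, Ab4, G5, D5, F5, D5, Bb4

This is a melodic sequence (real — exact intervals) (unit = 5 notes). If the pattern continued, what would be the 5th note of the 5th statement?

Grouping in 5s, the 5th note of each cell is Gb4, Ab4, Bb4.
Each moves up a 2nd. Continuing: C5 → D5.

D5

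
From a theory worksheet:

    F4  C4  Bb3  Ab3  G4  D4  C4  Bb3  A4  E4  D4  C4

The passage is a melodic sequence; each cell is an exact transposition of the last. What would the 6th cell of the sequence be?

D#5 A#4 G#4 F#4

Taking 4-note groups, the heads are F4, G4, A4: the pattern moves up a 2nd.
Carrying on: B4 → C#5 → D#5.
Statement 6 starts on D#5 and keeps the same exact contour: D#5 A#4 G#4 F#4.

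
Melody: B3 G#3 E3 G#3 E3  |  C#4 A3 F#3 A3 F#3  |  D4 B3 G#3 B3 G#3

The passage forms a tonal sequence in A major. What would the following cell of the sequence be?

The 5-note cells begin on B3, C#4, D4 — each up a 2nd from the last.
So cell 4 is E4 C#4 A3 C#4 A3.

E4 C#4 A3 C#4 A3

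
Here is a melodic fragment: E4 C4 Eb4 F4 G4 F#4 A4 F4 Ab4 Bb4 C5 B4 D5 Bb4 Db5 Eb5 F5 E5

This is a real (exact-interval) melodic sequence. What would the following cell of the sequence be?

G5 Eb5 Gb5 Ab5 Bb5 A5

Unit = 6 notes; the statements start on E4, A4, D5, moving up a 4th each time.
So cell 4 is G5 Eb5 Gb5 Ab5 Bb5 A5.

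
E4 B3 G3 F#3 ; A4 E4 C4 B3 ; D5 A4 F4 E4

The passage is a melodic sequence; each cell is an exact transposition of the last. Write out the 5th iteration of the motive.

With a 4-note motive the entries are E4, A4, D5, each up a 4th from the previous.
Continuing the starts: G5 → C6.
From C6 the exact shape gives C6 G5 Eb5 D5.

C6 G5 Eb5 D5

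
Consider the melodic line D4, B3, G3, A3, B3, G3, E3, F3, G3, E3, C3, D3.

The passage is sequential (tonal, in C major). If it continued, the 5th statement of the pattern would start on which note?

C3

With a 4-note motive the entries are D4, B3, G3, each down a 3rd from the previous.
Extending the heads down a 3rd: E3 → C3.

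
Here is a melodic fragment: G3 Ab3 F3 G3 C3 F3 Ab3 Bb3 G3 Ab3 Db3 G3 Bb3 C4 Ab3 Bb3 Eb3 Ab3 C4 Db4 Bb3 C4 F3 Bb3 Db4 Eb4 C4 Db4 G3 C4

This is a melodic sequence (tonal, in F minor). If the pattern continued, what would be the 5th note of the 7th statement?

Grouping in 6s, the 5th note of each cell is C3, Db3, Eb3, F3, G3.
Each moves up a 2nd. Continuing: Ab3 → Bb3.

Bb3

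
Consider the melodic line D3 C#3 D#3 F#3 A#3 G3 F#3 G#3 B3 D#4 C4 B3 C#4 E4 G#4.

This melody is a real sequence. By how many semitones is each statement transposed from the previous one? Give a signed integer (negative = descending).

The 5-note cells begin on D3, G3, C4 — each up a 4th from the last.
D3 to G3 spans +5 semitones.

5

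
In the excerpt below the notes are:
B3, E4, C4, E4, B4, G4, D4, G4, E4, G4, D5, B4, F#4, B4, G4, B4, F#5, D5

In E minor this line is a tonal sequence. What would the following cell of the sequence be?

Taking 6-note groups, the heads are B3, D4, F#4: the pattern moves up a 3rd.
Statement 4 starts on A4 and keeps the same diatonic contour: A4 D5 B4 D5 A5 F#5.

A4 D5 B4 D5 A5 F#5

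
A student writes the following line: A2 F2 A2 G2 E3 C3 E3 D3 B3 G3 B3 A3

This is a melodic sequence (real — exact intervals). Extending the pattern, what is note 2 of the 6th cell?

E5

Grouping in 4s, the 2nd note of each cell is F2, C3, G3.
Extending up a 5th: D4 → A4 → E5.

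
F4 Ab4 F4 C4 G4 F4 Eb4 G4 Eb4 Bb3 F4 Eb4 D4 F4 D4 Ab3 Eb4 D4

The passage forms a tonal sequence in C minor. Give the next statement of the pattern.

C4 Eb4 C4 G3 D4 C4

With a 6-note motive the entries are F4, Eb4, D4, each down a 2nd from the previous.
So cell 4 is C4 Eb4 C4 G3 D4 C4.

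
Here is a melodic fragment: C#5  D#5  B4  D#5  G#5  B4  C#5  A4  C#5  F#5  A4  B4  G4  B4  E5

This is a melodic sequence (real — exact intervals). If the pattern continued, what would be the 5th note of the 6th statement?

With 5-note cells, note 5 of each statement runs G#5, F#5, E5.
Extending down a 2nd: D5 → C5 → Bb4.

Bb4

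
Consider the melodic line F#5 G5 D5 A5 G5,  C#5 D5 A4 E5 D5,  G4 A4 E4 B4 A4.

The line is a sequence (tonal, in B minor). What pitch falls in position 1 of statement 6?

E3

Grouping in 5s, the 1st note of each cell is F#5, C#5, G4.
Carrying that down a 4th forward: D4 → A3 → E3.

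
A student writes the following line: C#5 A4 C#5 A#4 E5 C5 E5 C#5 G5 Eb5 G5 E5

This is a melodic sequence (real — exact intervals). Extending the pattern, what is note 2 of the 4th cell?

Gb5

The unit is 4 notes. Position-2 pitches of the 3 shown cells: A4, C5, Eb5.
From Eb5, up a 3rd gives Gb5.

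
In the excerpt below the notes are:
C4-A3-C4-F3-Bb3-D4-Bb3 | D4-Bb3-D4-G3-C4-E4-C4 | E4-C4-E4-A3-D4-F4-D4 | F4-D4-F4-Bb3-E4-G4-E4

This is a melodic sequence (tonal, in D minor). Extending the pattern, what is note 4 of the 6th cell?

Grouping in 7s, the 4th note of each cell is F3, G3, A3, Bb3.
Carrying that up a 2nd forward: C4 → D4.

D4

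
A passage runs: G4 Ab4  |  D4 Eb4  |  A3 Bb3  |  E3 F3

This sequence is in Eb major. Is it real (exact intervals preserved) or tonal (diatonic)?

real

Each cell has the same semitone pattern (1,) — intervals are preserved exactly.
And A3 lies outside Eb major, so the sequence is real rather than tonal.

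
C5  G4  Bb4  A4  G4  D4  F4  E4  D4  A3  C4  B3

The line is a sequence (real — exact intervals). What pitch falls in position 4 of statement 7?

D#2

Grouping in 4s, the 4th note of each cell is A4, E4, B3.
Each moves down a 4th. Continuing: F#3 → C#3 → G#2 → D#2.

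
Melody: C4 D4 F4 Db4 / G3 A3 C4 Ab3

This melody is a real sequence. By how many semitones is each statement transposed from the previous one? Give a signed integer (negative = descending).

-5

The 4-note cells begin on C4, G3 — each down a 4th from the last.
Counting half-steps from C4 to G3: -5.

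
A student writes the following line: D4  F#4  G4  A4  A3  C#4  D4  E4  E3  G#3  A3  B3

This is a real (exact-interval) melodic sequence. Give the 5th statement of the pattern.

F#2 A#2 B2 C#3

With a 4-note motive the entries are D4, A3, E3, each down a 4th from the previous.
Extending down a 4th: B2 → F#2.
From F#2 the exact shape gives F#2 A#2 B2 C#3.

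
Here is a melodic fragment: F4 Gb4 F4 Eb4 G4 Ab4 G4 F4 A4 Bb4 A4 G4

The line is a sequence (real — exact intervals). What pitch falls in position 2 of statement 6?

E5

The unit is 4 notes. Position-2 pitches of the 3 shown cells: Gb4, Ab4, Bb4.
Each moves up a 2nd. Continuing: C5 → D5 → E5.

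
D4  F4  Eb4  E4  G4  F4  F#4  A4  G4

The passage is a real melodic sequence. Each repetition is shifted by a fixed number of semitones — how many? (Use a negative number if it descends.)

2

Unit = 3 notes; the statements start on D4, E4, F#4, moving up a 2nd each time.
Counting half-steps from D4 to E4: 2.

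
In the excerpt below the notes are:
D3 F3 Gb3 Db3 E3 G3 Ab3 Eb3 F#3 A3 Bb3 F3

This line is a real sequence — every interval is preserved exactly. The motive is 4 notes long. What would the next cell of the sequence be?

G#3 B3 C4 G3

With a 4-note motive the entries are D3, E3, F#3, each up a 2nd from the previous.
Statement 4 starts on G#3 and keeps the same exact contour: G#3 B3 C4 G3.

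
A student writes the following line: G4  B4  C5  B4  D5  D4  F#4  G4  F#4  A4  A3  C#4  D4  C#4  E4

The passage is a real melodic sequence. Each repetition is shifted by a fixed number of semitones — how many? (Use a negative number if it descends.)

-5

With a 5-note motive the entries are G4, D4, A3, each down a 4th from the previous.
Counting half-steps from G4 to D4: -5.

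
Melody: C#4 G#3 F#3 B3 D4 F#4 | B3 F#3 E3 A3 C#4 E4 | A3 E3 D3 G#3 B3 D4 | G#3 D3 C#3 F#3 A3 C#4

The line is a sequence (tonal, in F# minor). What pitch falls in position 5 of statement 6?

Grouping in 6s, the 5th note of each cell is D4, C#4, B3, A3.
Extending down a 2nd: G#3 → F#3.

F#3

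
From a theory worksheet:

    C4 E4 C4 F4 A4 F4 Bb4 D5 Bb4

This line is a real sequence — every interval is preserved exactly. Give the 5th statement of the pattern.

Taking 3-note groups, the heads are C4, F4, Bb4: the pattern moves up a 4th.
Carrying on: Eb5 → Ab5.
So cell 5 is Ab5 C6 Ab5.

Ab5 C6 Ab5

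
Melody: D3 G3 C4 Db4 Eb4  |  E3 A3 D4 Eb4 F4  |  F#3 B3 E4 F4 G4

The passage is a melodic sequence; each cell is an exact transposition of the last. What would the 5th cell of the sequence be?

Taking 5-note groups, the heads are D3, E3, F#3: the pattern moves up a 2nd.
Extending up a 2nd: G#3 → A#3.
Statement 5 starts on A#3 and keeps the same exact contour: A#3 D#4 G#4 A4 B4.

A#3 D#4 G#4 A4 B4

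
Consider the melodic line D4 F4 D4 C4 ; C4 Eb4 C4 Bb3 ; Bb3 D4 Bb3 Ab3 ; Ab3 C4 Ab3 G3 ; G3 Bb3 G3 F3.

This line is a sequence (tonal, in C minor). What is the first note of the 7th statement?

Taking 4-note groups, the heads are D4, C4, Bb3, Ab3, G3: the pattern moves down a 2nd.
Continuing: F3 → Eb3. Statement 7 starts on Eb3.

Eb3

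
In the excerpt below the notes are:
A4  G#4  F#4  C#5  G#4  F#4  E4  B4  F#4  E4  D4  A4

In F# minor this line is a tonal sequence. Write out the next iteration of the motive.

E4 D4 C#4 G#4

Unit = 4 notes; the statements start on A4, G#4, F#4, moving down a 2nd each time.
So cell 4 is E4 D4 C#4 G#4.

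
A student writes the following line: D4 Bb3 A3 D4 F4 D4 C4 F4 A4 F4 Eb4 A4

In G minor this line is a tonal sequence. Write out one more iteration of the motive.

C5 A4 G4 C5

With a 4-note motive the entries are D4, F4, A4, each up a 3rd from the previous.
Statement 4 starts on C5 and keeps the same diatonic contour: C5 A4 G4 C5.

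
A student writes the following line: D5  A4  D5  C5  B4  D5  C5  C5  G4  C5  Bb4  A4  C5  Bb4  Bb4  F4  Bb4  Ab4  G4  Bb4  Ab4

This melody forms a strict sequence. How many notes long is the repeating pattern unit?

7

21 notes total. Splitting into 3 groups of 7:
D5 A4 D5 C5 B4 D5 C5 | C5 G4 C5 Bb4 A4 C5 Bb4 | Bb4 F4 Bb4 Ab4 G4 Bb4 Ab4
Each cell is the previous one down a 2nd — so the unit is 7 notes.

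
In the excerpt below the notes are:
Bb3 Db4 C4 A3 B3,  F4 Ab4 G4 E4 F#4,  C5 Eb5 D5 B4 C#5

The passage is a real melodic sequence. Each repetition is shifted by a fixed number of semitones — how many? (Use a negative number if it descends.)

Taking 5-note groups, the heads are Bb3, F4, C5: the pattern moves up a 5th.
Bb3 to F4 spans +7 semitones.

7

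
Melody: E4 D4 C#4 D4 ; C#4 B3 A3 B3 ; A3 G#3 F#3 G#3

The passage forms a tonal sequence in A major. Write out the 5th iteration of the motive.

D3 C#3 B2 C#3

The 4-note cells begin on E4, C#4, A3 — each down a 3rd from the last.
Extending down a 3rd: F#3 → D3.
So cell 5 is D3 C#3 B2 C#3.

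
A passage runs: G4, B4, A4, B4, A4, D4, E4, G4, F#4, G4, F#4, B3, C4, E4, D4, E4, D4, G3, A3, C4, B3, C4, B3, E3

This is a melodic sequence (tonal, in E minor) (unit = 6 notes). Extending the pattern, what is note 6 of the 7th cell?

With 6-note cells, note 6 of each statement runs D4, B3, G3, E3.
Carrying that down a 3rd forward: C3 → A2 → F#2.

F#2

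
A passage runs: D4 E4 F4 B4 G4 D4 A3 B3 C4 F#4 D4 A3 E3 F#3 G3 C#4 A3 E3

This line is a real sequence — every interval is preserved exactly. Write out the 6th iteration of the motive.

Unit = 6 notes; the statements start on D4, A3, E3, moving down a 4th each time.
Extending down a 4th: B2 → F#2 → C#2.
So cell 6 is C#2 D#2 E2 A#2 F#2 C#2.

C#2 D#2 E2 A#2 F#2 C#2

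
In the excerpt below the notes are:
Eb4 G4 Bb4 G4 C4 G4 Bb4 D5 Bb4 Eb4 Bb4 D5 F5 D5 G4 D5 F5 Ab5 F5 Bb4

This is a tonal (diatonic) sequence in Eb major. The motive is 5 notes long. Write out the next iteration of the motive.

With a 5-note motive the entries are Eb4, G4, Bb4, D5, each up a 3rd from the previous.
Statement 5 starts on F5 and keeps the same diatonic contour: F5 Ab5 C6 Ab5 D5.

F5 Ab5 C6 Ab5 D5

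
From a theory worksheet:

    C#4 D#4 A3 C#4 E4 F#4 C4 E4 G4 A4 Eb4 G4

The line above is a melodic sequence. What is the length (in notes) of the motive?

4

Try groups of 4 (3 cells in 12 notes):
C#4 D#4 A3 C#4 | E4 F#4 C4 E4 | G4 A4 Eb4 G4
Every group is a transposition up a 3rd of the one before; no shorter unit works.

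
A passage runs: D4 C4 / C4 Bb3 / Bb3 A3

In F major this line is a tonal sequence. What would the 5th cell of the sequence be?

G3 F3

Taking 2-note groups, the heads are D4, C4, Bb3: the pattern moves down a 2nd.
Carrying on: A3 → G3.
So cell 5 is G3 F3.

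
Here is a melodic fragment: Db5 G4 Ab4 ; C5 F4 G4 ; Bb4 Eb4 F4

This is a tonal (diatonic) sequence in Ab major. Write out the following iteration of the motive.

Ab4 Db4 Eb4

Unit = 3 notes; the statements start on Db5, C5, Bb4, moving down a 2nd each time.
Statement 4 starts on Ab4 and keeps the same diatonic contour: Ab4 Db4 Eb4.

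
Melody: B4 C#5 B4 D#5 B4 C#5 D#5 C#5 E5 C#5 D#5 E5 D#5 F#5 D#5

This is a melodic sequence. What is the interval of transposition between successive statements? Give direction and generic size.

Taking 5-note groups, the heads are B4, C#5, D#5: the pattern moves up a 2nd.
From B4 to C#5: up a 2nd.

up a 2nd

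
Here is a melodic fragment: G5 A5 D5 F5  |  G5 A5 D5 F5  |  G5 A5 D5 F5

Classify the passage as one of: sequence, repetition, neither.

repetition

Each 4-note cell is identical (G5 A5 D5 F5), restated at the same pitch.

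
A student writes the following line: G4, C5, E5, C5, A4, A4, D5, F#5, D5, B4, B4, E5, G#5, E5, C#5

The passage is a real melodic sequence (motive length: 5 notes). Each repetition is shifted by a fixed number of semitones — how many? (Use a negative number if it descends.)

2

Taking 5-note groups, the heads are G4, A4, B4: the pattern moves up a 2nd.
G4→A4 is 69 − 67 = 2 semitones.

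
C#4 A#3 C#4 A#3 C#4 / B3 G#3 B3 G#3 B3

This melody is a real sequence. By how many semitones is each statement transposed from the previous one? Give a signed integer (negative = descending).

-2

Taking 5-note groups, the heads are C#4, B3: the pattern moves down a 2nd.
C#4→B3 is 59 − 61 = -2 semitones.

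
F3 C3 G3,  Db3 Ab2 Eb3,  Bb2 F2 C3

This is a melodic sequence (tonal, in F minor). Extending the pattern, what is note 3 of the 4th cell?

Ab2

Grouping in 3s, the 3rd note of each cell is G3, Eb3, C3.
From C3, down a 3rd gives Ab2.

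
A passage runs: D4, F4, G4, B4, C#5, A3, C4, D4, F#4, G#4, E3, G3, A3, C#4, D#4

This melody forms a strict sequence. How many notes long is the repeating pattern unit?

5

There are 15 notes; a 5-note unit gives 3 cells:
D4 F4 G4 B4 C#5 | A3 C4 D4 F#4 G#4 | E3 G3 A3 C#4 D#4
Every group is a transposition down a 4th of the one before; no shorter unit works.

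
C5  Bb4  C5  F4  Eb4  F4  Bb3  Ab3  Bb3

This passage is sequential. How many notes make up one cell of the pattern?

3

There are 9 notes; a 3-note unit gives 3 cells:
C5 Bb4 C5 | F4 Eb4 F4 | Bb3 Ab3 Bb3
Each cell is the previous one down a 5th — so the unit is 3 notes.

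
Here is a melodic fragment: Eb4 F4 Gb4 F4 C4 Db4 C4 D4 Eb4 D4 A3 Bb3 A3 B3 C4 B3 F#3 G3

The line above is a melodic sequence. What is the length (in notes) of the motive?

Try groups of 6 (3 cells in 18 notes):
Eb4 F4 Gb4 F4 C4 Db4 | C4 D4 Eb4 D4 A3 Bb3 | A3 B3 C4 B3 F#3 G3
That's a consistent down a 3rd shift per cell, and no other grouping gives one.

6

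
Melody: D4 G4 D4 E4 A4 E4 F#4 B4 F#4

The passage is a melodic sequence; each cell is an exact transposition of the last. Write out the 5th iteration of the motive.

Unit = 3 notes; the statements start on D4, E4, F#4, moving up a 2nd each time.
Carrying on: G#4 → A#4.
From A#4 the exact shape gives A#4 D#5 A#4.

A#4 D#5 A#4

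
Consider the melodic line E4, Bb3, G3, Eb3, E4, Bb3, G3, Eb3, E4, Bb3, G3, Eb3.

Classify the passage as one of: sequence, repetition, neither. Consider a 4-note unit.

Each 4-note cell is identical (E4 Bb3 G3 Eb3), restated at the same pitch.

repetition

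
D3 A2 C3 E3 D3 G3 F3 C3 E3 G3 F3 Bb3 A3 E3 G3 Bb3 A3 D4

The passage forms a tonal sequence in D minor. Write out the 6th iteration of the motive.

Unit = 6 notes; the statements start on D3, F3, A3, moving up a 3rd each time.
Carrying on: C4 → E4 → G4.
Statement 6 starts on G4 and keeps the same diatonic contour: G4 D4 F4 A4 G4 C5.

G4 D4 F4 A4 G4 C5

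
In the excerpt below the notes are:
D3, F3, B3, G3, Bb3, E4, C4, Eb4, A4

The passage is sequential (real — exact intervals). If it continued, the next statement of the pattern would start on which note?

With a 3-note motive the entries are D3, G3, C4, each up a 4th from the previous.
One more step up a 4th gives F4.

F4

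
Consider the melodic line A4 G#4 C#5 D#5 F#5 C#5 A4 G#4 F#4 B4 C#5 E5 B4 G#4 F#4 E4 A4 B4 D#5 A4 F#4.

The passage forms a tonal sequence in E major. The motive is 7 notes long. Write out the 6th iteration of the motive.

Unit = 7 notes; the statements start on A4, G#4, F#4, moving down a 2nd each time.
Continuing the starts: E4 → D#4 → C#4.
So cell 6 is C#4 B3 E4 F#4 A4 E4 C#4.

C#4 B3 E4 F#4 A4 E4 C#4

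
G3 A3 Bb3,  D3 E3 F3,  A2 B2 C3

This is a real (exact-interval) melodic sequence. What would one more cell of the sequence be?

With a 3-note motive the entries are G3, D3, A2, each down a 4th from the previous.
Statement 4 starts on E2 and keeps the same exact contour: E2 F#2 G2.

E2 F#2 G2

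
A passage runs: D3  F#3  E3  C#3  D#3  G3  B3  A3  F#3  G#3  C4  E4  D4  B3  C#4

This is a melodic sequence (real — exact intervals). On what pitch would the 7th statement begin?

Ab5

Taking 5-note groups, the heads are D3, G3, C4: the pattern moves up a 4th.
Continuing: F4 → Bb4 → Eb5 → Ab5. Statement 7 starts on Ab5.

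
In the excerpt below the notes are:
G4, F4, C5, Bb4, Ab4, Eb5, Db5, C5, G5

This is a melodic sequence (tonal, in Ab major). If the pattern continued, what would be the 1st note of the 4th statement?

F5

The unit is 3 notes. Position-1 pitches of the 3 shown cells: G4, Bb4, Db5.
Each moves up a 3rd; the next is F5.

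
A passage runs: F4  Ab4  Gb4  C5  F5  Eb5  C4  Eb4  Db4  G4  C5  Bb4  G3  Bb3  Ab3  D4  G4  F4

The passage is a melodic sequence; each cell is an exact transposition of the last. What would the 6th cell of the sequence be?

E2 G2 F2 B2 E3 D3

Taking 6-note groups, the heads are F4, C4, G3: the pattern moves down a 4th.
Extending down a 4th: D3 → A2 → E2.
From E2 the exact shape gives E2 G2 F2 B2 E3 D3.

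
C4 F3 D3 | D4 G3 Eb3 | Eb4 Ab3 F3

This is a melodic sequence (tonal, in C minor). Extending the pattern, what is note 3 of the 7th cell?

The unit is 3 notes. Position-3 pitches of the 3 shown cells: D3, Eb3, F3.
Extending up a 2nd: G3 → Ab3 → Bb3 → C4.

C4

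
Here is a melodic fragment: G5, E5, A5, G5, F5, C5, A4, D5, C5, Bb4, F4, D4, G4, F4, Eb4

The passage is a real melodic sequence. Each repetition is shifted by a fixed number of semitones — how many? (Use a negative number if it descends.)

Taking 5-note groups, the heads are G5, C5, F4: the pattern moves down a 5th.
G5→C5 is 72 − 79 = -7 semitones.

-7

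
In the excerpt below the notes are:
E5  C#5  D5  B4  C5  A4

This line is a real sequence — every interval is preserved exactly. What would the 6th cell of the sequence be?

Taking 2-note groups, the heads are E5, D5, C5: the pattern moves down a 2nd.
Carrying on: Bb4 → Ab4 → Gb4.
Statement 6 starts on Gb4 and keeps the same exact contour: Gb4 Eb4.

Gb4 Eb4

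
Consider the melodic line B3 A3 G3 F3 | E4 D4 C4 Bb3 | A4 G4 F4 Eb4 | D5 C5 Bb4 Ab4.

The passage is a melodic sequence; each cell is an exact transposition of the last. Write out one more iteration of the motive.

With a 4-note motive the entries are B3, E4, A4, D5, each up a 4th from the previous.
Statement 5 starts on G5 and keeps the same exact contour: G5 F5 Eb5 Db5.

G5 F5 Eb5 Db5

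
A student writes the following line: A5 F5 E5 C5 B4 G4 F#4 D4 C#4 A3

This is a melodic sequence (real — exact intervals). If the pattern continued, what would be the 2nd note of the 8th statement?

F#2

With 2-note cells, note 2 of each statement runs F5, C5, G4, D4, A3.
Carrying that down a 4th forward: E3 → B2 → F#2.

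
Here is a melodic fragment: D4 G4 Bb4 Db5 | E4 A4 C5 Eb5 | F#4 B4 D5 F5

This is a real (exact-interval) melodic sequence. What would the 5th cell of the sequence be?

The 4-note cells begin on D4, E4, F#4 — each up a 2nd from the last.
Extending up a 2nd: G#4 → A#4.
From A#4 the exact shape gives A#4 D#5 F#5 A5.

A#4 D#5 F#5 A5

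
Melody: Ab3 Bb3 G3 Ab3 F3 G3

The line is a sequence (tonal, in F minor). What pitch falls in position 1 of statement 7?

With 2-note cells, note 1 of each statement runs Ab3, G3, F3.
Each moves down a 2nd. Continuing: Eb3 → Db3 → C3 → Bb2.

Bb2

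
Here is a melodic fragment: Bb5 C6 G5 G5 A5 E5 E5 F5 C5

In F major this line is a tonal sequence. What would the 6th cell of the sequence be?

Unit = 3 notes; the statements start on Bb5, G5, E5, moving down a 3rd each time.
Continuing the starts: C5 → A4 → F4.
So cell 6 is F4 G4 D4.

F4 G4 D4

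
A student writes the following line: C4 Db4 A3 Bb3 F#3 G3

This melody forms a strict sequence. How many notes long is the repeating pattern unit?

6 notes total. Splitting into 3 groups of 2:
C4 Db4 | A3 Bb3 | F#3 G3
Each cell is the previous one down a 3rd — so the unit is 2 notes.

2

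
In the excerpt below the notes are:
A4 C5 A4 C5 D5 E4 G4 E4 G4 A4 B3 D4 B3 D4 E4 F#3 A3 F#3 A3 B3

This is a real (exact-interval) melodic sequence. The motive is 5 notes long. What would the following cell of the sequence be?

With a 5-note motive the entries are A4, E4, B3, F#3, each down a 4th from the previous.
So cell 5 is C#3 E3 C#3 E3 F#3.

C#3 E3 C#3 E3 F#3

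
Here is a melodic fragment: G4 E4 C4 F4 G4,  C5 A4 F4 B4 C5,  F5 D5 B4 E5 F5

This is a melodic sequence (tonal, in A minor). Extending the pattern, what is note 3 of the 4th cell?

Grouping in 5s, the 3rd note of each cell is C4, F4, B4.
Each moves up a 4th; the next is E5.

E5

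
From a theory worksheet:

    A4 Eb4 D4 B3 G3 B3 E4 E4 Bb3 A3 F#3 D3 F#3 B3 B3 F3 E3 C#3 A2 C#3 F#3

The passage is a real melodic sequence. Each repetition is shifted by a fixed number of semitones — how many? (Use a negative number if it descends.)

The 7-note cells begin on A4, E4, B3 — each down a 4th from the last.
Counting half-steps from A4 to E4: -5.

-5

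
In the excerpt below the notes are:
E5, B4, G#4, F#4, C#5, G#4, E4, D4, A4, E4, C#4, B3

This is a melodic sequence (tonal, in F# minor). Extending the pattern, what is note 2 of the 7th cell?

D3

With 4-note cells, note 2 of each statement runs B4, G#4, E4.
Carrying that down a 3rd forward: C#4 → A3 → F#3 → D3.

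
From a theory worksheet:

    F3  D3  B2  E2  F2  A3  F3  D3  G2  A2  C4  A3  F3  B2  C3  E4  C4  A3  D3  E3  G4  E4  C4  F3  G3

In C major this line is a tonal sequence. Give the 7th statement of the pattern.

The 5-note cells begin on F3, A3, C4, E4, G4 — each up a 3rd from the last.
Carrying on: B4 → D5.
So cell 7 is D5 B4 G4 C4 D4.

D5 B4 G4 C4 D4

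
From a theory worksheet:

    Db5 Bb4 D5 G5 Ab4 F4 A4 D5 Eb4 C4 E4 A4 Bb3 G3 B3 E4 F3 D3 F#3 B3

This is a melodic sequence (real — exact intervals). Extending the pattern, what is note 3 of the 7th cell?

The unit is 4 notes. Position-3 pitches of the 5 shown cells: D5, A4, E4, B3, F#3.
Extending down a 4th: C#3 → G#2.

G#2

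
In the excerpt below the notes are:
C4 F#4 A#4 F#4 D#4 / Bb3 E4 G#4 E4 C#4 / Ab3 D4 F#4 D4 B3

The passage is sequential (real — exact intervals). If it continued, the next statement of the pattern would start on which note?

The 5-note cells begin on C4, Bb3, Ab3 — each down a 2nd from the last.
The next head, down a 2nd from Ab3, is Gb3.

Gb3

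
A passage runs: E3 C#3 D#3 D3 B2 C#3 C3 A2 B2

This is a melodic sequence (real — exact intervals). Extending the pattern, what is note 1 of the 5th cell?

Ab2

With 3-note cells, note 1 of each statement runs E3, D3, C3.
Extending down a 2nd: Bb2 → Ab2.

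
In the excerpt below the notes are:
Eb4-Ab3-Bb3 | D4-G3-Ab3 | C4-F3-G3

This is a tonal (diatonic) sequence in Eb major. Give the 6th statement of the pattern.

The 3-note cells begin on Eb4, D4, C4 — each down a 2nd from the last.
Continuing the starts: Bb3 → Ab3 → G3.
Statement 6 starts on G3 and keeps the same diatonic contour: G3 C3 D3.

G3 C3 D3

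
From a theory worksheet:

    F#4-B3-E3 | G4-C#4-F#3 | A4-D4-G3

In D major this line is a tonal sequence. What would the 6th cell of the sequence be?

D5 G4 C#4

With a 3-note motive the entries are F#4, G4, A4, each up a 2nd from the previous.
Continuing the starts: B4 → C#5 → D5.
From D5 the diatonic shape gives D5 G4 C#4.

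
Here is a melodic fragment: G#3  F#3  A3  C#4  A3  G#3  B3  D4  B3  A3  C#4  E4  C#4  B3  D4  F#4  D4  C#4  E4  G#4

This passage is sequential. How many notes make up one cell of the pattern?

4

Try groups of 4 (5 cells in 20 notes):
G#3 F#3 A3 C#4 | A3 G#3 B3 D4 | B3 A3 C#4 E4 | C#4 B3 D4 F#4 | D4 C#4 E4 G#4
Each cell is the previous one up a 2nd — so the unit is 4 notes.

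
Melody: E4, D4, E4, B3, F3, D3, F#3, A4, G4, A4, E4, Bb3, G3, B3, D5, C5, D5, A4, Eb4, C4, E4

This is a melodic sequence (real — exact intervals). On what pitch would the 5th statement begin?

Taking 7-note groups, the heads are E4, A4, D5: the pattern moves up a 4th.
Continuing: G5 → C6. Statement 5 starts on C6.

C6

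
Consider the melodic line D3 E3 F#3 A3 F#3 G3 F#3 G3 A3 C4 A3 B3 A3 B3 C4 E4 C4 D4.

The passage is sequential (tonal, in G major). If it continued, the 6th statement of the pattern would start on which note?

The 6-note cells begin on D3, F#3, A3 — each up a 3rd from the last.
Extending the heads up a 3rd: C4 → E4 → G4.

G4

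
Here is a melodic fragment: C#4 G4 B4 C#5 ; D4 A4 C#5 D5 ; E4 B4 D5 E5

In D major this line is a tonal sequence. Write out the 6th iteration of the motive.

A4 E5 G5 A5

Unit = 4 notes; the statements start on C#4, D4, E4, moving up a 2nd each time.
Carrying on: F#4 → G4 → A4.
So cell 6 is A4 E5 G5 A5.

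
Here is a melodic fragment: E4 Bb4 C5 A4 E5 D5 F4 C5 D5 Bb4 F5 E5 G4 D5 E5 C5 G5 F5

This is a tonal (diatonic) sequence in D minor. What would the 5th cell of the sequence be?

Bb4 F5 G5 E5 Bb5 A5

Taking 6-note groups, the heads are E4, F4, G4: the pattern moves up a 2nd.
Continuing the starts: A4 → Bb4.
So cell 5 is Bb4 F5 G5 E5 Bb5 A5.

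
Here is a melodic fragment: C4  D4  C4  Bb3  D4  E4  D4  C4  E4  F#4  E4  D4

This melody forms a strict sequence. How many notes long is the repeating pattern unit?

4

There are 12 notes; a 4-note unit gives 3 cells:
C4 D4 C4 Bb3 | D4 E4 D4 C4 | E4 F#4 E4 D4
That's a consistent up a 2nd shift per cell, and no other grouping gives one.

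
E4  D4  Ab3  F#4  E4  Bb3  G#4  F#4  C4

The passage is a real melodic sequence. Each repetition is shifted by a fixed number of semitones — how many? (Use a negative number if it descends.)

2

Unit = 3 notes; the statements start on E4, F#4, G#4, moving up a 2nd each time.
E4→F#4 is 66 − 64 = 2 semitones.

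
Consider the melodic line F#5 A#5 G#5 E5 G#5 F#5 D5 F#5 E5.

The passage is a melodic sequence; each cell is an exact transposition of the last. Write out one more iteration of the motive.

Taking 3-note groups, the heads are F#5, E5, D5: the pattern moves down a 2nd.
From C5 the exact shape gives C5 E5 D5.

C5 E5 D5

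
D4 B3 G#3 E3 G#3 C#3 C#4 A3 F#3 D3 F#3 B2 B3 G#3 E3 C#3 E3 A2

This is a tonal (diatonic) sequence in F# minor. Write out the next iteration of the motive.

A3 F#3 D3 B2 D3 G#2

Unit = 6 notes; the statements start on D4, C#4, B3, moving down a 2nd each time.
Statement 4 starts on A3 and keeps the same diatonic contour: A3 F#3 D3 B2 D3 G#2.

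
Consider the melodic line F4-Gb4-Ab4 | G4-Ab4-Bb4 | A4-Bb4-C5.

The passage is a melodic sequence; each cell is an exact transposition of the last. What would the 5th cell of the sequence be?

C#5 D5 E5

With a 3-note motive the entries are F4, G4, A4, each up a 2nd from the previous.
Continuing the starts: B4 → C#5.
From C#5 the exact shape gives C#5 D5 E5.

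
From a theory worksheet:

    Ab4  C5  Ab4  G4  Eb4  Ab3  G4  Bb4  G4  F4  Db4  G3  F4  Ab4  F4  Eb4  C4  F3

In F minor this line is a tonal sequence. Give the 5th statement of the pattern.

With a 6-note motive the entries are Ab4, G4, F4, each down a 2nd from the previous.
Continuing the starts: Eb4 → Db4.
So cell 5 is Db4 F4 Db4 C4 Ab3 Db3.

Db4 F4 Db4 C4 Ab3 Db3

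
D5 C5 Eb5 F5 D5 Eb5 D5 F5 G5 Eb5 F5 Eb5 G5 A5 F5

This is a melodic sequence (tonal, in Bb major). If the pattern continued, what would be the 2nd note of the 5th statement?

G5

Grouping in 5s, the 2nd note of each cell is C5, D5, Eb5.
Extending up a 2nd: F5 → G5.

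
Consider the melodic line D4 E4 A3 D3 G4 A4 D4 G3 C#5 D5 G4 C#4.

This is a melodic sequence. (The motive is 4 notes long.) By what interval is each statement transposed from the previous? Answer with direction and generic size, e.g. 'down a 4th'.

Taking 4-note groups, the heads are D4, G4, C#5: the pattern moves up a 4th.
From D4 to G4: up a 4th.

up a 4th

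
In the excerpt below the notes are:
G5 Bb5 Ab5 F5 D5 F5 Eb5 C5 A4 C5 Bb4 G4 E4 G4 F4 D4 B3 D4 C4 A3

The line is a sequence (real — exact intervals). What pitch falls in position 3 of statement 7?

The unit is 4 notes. Position-3 pitches of the 5 shown cells: Ab5, Eb5, Bb4, F4, C4.
Extending down a 4th: G3 → D3.

D3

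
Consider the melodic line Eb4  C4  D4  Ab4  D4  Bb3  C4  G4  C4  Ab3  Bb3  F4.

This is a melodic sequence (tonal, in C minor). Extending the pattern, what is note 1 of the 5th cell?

Ab3

With 4-note cells, note 1 of each statement runs Eb4, D4, C4.
Extending down a 2nd: Bb3 → Ab3.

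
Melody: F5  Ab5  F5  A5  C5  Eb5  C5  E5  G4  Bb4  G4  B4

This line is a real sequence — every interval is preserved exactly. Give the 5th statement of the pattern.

Taking 4-note groups, the heads are F5, C5, G4: the pattern moves down a 4th.
Continuing the starts: D4 → A3.
So cell 5 is A3 C4 A3 C#4.

A3 C4 A3 C#4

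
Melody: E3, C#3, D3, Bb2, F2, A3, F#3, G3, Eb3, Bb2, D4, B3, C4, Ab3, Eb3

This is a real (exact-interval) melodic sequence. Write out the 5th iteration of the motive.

C5 A4 Bb4 Gb4 Db4

Taking 5-note groups, the heads are E3, A3, D4: the pattern moves up a 4th.
Continuing the starts: G4 → C5.
Statement 5 starts on C5 and keeps the same exact contour: C5 A4 Bb4 Gb4 Db4.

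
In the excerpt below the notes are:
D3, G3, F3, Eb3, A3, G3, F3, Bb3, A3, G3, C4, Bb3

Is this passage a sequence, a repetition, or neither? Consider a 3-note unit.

Each 3-note cell is the previous one transposed up a 2nd.

sequence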